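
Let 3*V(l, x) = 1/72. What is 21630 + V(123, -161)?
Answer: 4672081/216 ≈ 21630.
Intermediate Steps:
V(l, x) = 1/216 (V(l, x) = (⅓)/72 = (⅓)*(1/72) = 1/216)
21630 + V(123, -161) = 21630 + 1/216 = 4672081/216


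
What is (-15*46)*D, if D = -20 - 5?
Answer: 17250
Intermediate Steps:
D = -25
(-15*46)*D = -15*46*(-25) = -690*(-25) = 17250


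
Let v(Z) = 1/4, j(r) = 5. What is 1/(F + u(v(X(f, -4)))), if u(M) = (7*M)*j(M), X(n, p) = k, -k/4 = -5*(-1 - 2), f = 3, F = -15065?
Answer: -4/60225 ≈ -6.6418e-5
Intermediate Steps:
k = -60 (k = -(-20)*(-1 - 2) = -(-20)*(-3) = -4*15 = -60)
X(n, p) = -60
v(Z) = ¼
u(M) = 35*M (u(M) = (7*M)*5 = 35*M)
1/(F + u(v(X(f, -4)))) = 1/(-15065 + 35*(¼)) = 1/(-15065 + 35/4) = 1/(-60225/4) = -4/60225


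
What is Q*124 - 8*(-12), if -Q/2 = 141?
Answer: -34872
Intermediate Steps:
Q = -282 (Q = -2*141 = -282)
Q*124 - 8*(-12) = -282*124 - 8*(-12) = -34968 + 96 = -34872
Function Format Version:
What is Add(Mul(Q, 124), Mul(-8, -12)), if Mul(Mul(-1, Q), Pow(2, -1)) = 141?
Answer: -34872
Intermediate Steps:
Q = -282 (Q = Mul(-2, 141) = -282)
Add(Mul(Q, 124), Mul(-8, -12)) = Add(Mul(-282, 124), Mul(-8, -12)) = Add(-34968, 96) = -34872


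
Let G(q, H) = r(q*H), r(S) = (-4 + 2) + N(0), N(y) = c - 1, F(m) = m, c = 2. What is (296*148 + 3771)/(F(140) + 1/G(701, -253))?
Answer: 47579/139 ≈ 342.29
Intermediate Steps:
N(y) = 1 (N(y) = 2 - 1 = 1)
r(S) = -1 (r(S) = (-4 + 2) + 1 = -2 + 1 = -1)
G(q, H) = -1
(296*148 + 3771)/(F(140) + 1/G(701, -253)) = (296*148 + 3771)/(140 + 1/(-1)) = (43808 + 3771)/(140 - 1) = 47579/139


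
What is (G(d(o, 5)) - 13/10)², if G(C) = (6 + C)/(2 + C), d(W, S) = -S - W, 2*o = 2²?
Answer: 121/100 ≈ 1.2100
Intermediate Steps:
o = 2 (o = (½)*2² = (½)*4 = 2)
G(C) = (6 + C)/(2 + C)
(G(d(o, 5)) - 13/10)² = ((6 + (-1*5 - 1*2))/(2 + (-1*5 - 1*2)) - 13/10)² = ((6 + (-5 - 2))/(2 + (-5 - 2)) - 13*⅒)² = ((6 - 7)/(2 - 7) - 13/10)² = (-1/(-5) - 13/10)² = (-⅕*(-1) - 13/10)² = (⅕ - 13/10)² = (-11/10)² = 121/100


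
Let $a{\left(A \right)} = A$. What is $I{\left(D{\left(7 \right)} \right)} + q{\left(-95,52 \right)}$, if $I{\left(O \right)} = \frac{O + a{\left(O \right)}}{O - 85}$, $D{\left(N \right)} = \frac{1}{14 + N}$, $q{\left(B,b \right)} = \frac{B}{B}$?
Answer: $\frac{891}{892} \approx 0.99888$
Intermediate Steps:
$q{\left(B,b \right)} = 1$
$I{\left(O \right)} = \frac{2 O}{-85 + O}$ ($I{\left(O \right)} = \frac{O + O}{O - 85} = \frac{2 O}{-85 + O}$)
$I{\left(D{\left(7 \right)} \right)} + q{\left(-95,52 \right)} = \frac{2}{\left(14 + 7\right) \left(-85 + \frac{1}{14 + 7}\right)} + 1 = \frac{2}{21 \left(-85 + \frac{1}{21}\right)} + 1 = 2 \cdot \frac{1}{21} \frac{1}{-85 + \frac{1}{21}} + 1 = 2 \cdot \frac{1}{21} \frac{1}{- \frac{1784}{21}} + 1 = 2 \cdot \frac{1}{21} \left(- \frac{21}{1784}\right) + 1 = - \frac{1}{892} + 1 = \frac{891}{892}$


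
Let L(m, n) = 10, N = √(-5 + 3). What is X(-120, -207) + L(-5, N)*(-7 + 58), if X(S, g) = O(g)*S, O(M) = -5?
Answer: 1110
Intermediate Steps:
N = I*√2 (N = √(-2) = I*√2 ≈ 1.4142*I)
X(S, g) = -5*S
X(-120, -207) + L(-5, N)*(-7 + 58) = -5*(-120) + 10*(-7 + 58) = 600 + 10*51 = 600 + 510 = 1110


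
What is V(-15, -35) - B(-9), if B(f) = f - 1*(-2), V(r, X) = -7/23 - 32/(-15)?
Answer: 3046/345 ≈ 8.8290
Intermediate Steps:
V(r, X) = 631/345 (V(r, X) = -7*1/23 - 32*(-1/15) = -7/23 + 32/15 = 631/345)
B(f) = 2 + f (B(f) = f + 2 = 2 + f)
V(-15, -35) - B(-9) = 631/345 - (2 - 9) = 631/345 - 1*(-7) = 631/345 + 7 = 3046/345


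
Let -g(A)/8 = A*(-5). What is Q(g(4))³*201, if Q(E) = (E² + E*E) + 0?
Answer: 26977763328000000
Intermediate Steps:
g(A) = 40*A (g(A) = -8*A*(-5) = -(-40)*A = 40*A)
Q(E) = 2*E² (Q(E) = (E² + E²) + 0 = 2*E² + 0 = 2*E²)
Q(g(4))³*201 = (2*(40*4)²)³*201 = (2*160²)³*201 = (2*25600)³*201 = 51200³*201 = 134217728000000*201 = 26977763328000000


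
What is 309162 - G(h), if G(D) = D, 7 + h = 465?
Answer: 308704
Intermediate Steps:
h = 458 (h = -7 + 465 = 458)
309162 - G(h) = 309162 - 1*458 = 309162 - 458 = 308704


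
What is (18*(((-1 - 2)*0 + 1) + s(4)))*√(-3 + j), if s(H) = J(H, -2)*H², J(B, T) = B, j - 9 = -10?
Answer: 2340*I ≈ 2340.0*I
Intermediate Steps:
j = -1 (j = 9 - 10 = -1)
s(H) = H³ (s(H) = H*H² = H³)
(18*(((-1 - 2)*0 + 1) + s(4)))*√(-3 + j) = (18*(((-1 - 2)*0 + 1) + 4³))*√(-3 - 1) = (18*((-3*0 + 1) + 64))*√(-4) = (18*((0 + 1) + 64))*(2*I) = (18*(1 + 64))*(2*I) = (18*65)*(2*I) = 1170*(2*I) = 2340*I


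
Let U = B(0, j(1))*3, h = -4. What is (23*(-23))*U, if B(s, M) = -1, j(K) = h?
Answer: 1587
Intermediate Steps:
j(K) = -4
U = -3 (U = -1*3 = -3)
(23*(-23))*U = (23*(-23))*(-3) = -529*(-3) = 1587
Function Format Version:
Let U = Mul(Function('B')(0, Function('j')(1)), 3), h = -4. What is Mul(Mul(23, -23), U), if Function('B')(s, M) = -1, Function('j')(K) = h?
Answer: 1587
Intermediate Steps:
Function('j')(K) = -4
U = -3 (U = Mul(-1, 3) = -3)
Mul(Mul(23, -23), U) = Mul(Mul(23, -23), -3) = Mul(-529, -3) = 1587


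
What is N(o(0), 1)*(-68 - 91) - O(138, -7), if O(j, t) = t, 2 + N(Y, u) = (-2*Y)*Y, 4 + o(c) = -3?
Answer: 15907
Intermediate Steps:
o(c) = -7 (o(c) = -4 - 3 = -7)
N(Y, u) = -2 - 2*Y² (N(Y, u) = -2 + (-2*Y)*Y = -2 - 2*Y²)
N(o(0), 1)*(-68 - 91) - O(138, -7) = (-2 - 2*(-7)²)*(-68 - 91) - 1*(-7) = (-2 - 2*49)*(-159) + 7 = (-2 - 98)*(-159) + 7 = -100*(-159) + 7 = 15900 + 7 = 15907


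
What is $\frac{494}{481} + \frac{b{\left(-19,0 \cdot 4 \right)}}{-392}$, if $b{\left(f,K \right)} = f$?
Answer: $\frac{15599}{14504} \approx 1.0755$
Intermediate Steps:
$\frac{494}{481} + \frac{b{\left(-19,0 \cdot 4 \right)}}{-392} = \frac{494}{481} - \frac{19}{-392} = 494 \cdot \frac{1}{481} - - \frac{19}{392} = \frac{38}{37} + \frac{19}{392} = \frac{15599}{14504}$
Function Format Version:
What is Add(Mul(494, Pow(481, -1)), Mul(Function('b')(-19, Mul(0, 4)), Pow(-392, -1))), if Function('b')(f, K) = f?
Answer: Rational(15599, 14504) ≈ 1.0755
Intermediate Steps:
Add(Mul(494, Pow(481, -1)), Mul(Function('b')(-19, Mul(0, 4)), Pow(-392, -1))) = Add(Mul(494, Pow(481, -1)), Mul(-19, Pow(-392, -1))) = Add(Mul(494, Rational(1, 481)), Mul(-19, Rational(-1, 392))) = Add(Rational(38, 37), Rational(19, 392)) = Rational(15599, 14504)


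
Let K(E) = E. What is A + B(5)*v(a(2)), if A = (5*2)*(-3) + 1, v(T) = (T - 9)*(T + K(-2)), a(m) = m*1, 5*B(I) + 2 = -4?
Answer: -29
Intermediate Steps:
B(I) = -6/5 (B(I) = -⅖ + (⅕)*(-4) = -⅖ - ⅘ = -6/5)
a(m) = m
v(T) = (-9 + T)*(-2 + T) (v(T) = (T - 9)*(T - 2) = (-9 + T)*(-2 + T))
A = -29 (A = 10*(-3) + 1 = -30 + 1 = -29)
A + B(5)*v(a(2)) = -29 - 6*(18 + 2² - 11*2)/5 = -29 - 6*(18 + 4 - 22)/5 = -29 - 6/5*0 = -29 + 0 = -29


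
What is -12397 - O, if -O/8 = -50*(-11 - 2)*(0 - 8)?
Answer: -53997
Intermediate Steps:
O = 41600 (O = -(-400)*(-11 - 2)*(0 - 8) = -(-400)*(-13*(-8)) = -(-400)*104 = -8*(-5200) = 41600)
-12397 - O = -12397 - 1*41600 = -12397 - 41600 = -53997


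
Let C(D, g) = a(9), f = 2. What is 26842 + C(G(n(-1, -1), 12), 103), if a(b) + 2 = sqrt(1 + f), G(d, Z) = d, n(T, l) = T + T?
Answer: 26840 + sqrt(3) ≈ 26842.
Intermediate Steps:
n(T, l) = 2*T
a(b) = -2 + sqrt(3) (a(b) = -2 + sqrt(1 + 2) = -2 + sqrt(3))
C(D, g) = -2 + sqrt(3)
26842 + C(G(n(-1, -1), 12), 103) = 26842 + (-2 + sqrt(3)) = 26840 + sqrt(3)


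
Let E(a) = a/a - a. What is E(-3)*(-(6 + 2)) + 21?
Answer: -11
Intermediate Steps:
E(a) = 1 - a
E(-3)*(-(6 + 2)) + 21 = (1 - 1*(-3))*(-(6 + 2)) + 21 = (1 + 3)*(-1*8) + 21 = 4*(-8) + 21 = -32 + 21 = -11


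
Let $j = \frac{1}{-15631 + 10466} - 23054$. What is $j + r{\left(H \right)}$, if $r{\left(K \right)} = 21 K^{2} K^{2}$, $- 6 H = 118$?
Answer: $\frac{434888191358}{139455} \approx 3.1185 \cdot 10^{6}$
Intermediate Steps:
$H = - \frac{59}{3}$ ($H = \left(- \frac{1}{6}\right) 118 = - \frac{59}{3} \approx -19.667$)
$r{\left(K \right)} = 21 K^{4}$
$j = - \frac{119073911}{5165}$ ($j = \frac{1}{-5165} - 23054 = - \frac{1}{5165} - 23054 = - \frac{119073911}{5165} \approx -23054.0$)
$j + r{\left(H \right)} = - \frac{119073911}{5165} + 21 \left(- \frac{59}{3}\right)^{4} = - \frac{119073911}{5165} + 21 \cdot \frac{12117361}{81} = - \frac{119073911}{5165} + \frac{84821527}{27} = \frac{434888191358}{139455}$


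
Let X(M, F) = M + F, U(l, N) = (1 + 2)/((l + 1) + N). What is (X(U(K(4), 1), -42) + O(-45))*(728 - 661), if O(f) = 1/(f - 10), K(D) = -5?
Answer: -158522/55 ≈ -2882.2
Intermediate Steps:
O(f) = 1/(-10 + f)
U(l, N) = 3/(1 + N + l) (U(l, N) = 3/((1 + l) + N) = 3/(1 + N + l))
X(M, F) = F + M
(X(U(K(4), 1), -42) + O(-45))*(728 - 661) = ((-42 + 3/(1 + 1 - 5)) + 1/(-10 - 45))*(728 - 661) = ((-42 + 3/(-3)) + 1/(-55))*67 = ((-42 + 3*(-1/3)) - 1/55)*67 = ((-42 - 1) - 1/55)*67 = (-43 - 1/55)*67 = -2366/55*67 = -158522/55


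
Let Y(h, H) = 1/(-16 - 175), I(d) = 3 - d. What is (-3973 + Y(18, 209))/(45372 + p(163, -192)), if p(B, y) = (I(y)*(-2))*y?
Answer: -63237/1914011 ≈ -0.033039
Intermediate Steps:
p(B, y) = y*(-6 + 2*y) (p(B, y) = ((3 - y)*(-2))*y = (-6 + 2*y)*y = y*(-6 + 2*y))
Y(h, H) = -1/191 (Y(h, H) = 1/(-191) = -1/191)
(-3973 + Y(18, 209))/(45372 + p(163, -192)) = (-3973 - 1/191)/(45372 + 2*(-192)*(-3 - 192)) = -758844/(191*(45372 + 2*(-192)*(-195))) = -758844/(191*(45372 + 74880)) = -758844/191/120252 = -758844/191*1/120252 = -63237/1914011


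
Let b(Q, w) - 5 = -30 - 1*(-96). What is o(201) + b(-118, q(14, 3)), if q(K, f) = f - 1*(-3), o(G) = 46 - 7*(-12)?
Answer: 201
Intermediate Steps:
o(G) = 130 (o(G) = 46 - 1*(-84) = 46 + 84 = 130)
q(K, f) = 3 + f (q(K, f) = f + 3 = 3 + f)
b(Q, w) = 71 (b(Q, w) = 5 + (-30 - 1*(-96)) = 5 + (-30 + 96) = 5 + 66 = 71)
o(201) + b(-118, q(14, 3)) = 130 + 71 = 201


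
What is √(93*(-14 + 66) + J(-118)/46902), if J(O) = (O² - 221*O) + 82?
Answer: √2660025308178/23451 ≈ 69.547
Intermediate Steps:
J(O) = 82 + O² - 221*O
√(93*(-14 + 66) + J(-118)/46902) = √(93*(-14 + 66) + (82 + (-118)² - 221*(-118))/46902) = √(93*52 + (82 + 13924 + 26078)*(1/46902)) = √(4836 + 40084*(1/46902)) = √(4836 + 20042/23451) = √(113429078/23451) = √2660025308178/23451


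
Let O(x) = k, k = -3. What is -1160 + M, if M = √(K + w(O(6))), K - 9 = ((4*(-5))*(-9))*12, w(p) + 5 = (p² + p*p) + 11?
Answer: -1160 + √2193 ≈ -1113.2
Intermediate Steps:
O(x) = -3
w(p) = 6 + 2*p² (w(p) = -5 + ((p² + p*p) + 11) = -5 + ((p² + p²) + 11) = -5 + (2*p² + 11) = -5 + (11 + 2*p²) = 6 + 2*p²)
K = 2169 (K = 9 + ((4*(-5))*(-9))*12 = 9 - 20*(-9)*12 = 9 + 180*12 = 9 + 2160 = 2169)
M = √2193 (M = √(2169 + (6 + 2*(-3)²)) = √(2169 + (6 + 2*9)) = √(2169 + (6 + 18)) = √(2169 + 24) = √2193 ≈ 46.829)
-1160 + M = -1160 + √2193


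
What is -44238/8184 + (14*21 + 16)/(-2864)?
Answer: -2692389/488312 ≈ -5.5137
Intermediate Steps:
-44238/8184 + (14*21 + 16)/(-2864) = -44238*1/8184 + (294 + 16)*(-1/2864) = -7373/1364 + 310*(-1/2864) = -7373/1364 - 155/1432 = -2692389/488312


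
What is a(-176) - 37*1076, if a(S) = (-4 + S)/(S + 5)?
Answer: -756408/19 ≈ -39811.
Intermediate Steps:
a(S) = (-4 + S)/(5 + S)
a(-176) - 37*1076 = (-4 - 176)/(5 - 176) - 37*1076 = -180/(-171) - 1*39812 = -1/171*(-180) - 39812 = 20/19 - 39812 = -756408/19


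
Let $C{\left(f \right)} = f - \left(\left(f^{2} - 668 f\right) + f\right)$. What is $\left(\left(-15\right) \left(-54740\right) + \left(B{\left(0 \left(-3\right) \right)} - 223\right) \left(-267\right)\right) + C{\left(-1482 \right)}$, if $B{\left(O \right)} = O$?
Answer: $-2305659$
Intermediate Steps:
$C{\left(f \right)} = - f^{2} + 668 f$ ($C{\left(f \right)} = f - \left(f^{2} - 667 f\right) = - f^{2} + 668 f$)
$\left(\left(-15\right) \left(-54740\right) + \left(B{\left(0 \left(-3\right) \right)} - 223\right) \left(-267\right)\right) + C{\left(-1482 \right)} = \left(\left(-15\right) \left(-54740\right) + \left(0 \left(-3\right) - 223\right) \left(-267\right)\right) - 1482 \left(668 - -1482\right) = \left(821100 + \left(0 - 223\right) \left(-267\right)\right) - 1482 \left(668 + 1482\right) = \left(821100 - -59541\right) - 3186300 = \left(821100 + 59541\right) - 3186300 = 880641 - 3186300 = -2305659$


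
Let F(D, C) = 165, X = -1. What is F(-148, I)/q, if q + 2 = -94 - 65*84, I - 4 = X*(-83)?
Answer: -55/1852 ≈ -0.029698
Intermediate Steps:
I = 87 (I = 4 - 1*(-83) = 4 + 83 = 87)
q = -5556 (q = -2 + (-94 - 65*84) = -2 + (-94 - 5460) = -2 - 5554 = -5556)
F(-148, I)/q = 165/(-5556) = 165*(-1/5556) = -55/1852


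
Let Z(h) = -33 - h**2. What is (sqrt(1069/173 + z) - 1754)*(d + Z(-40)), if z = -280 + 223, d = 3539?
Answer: -3343124 + 3812*I*sqrt(380254)/173 ≈ -3.3431e+6 + 13588.0*I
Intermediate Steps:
z = -57
(sqrt(1069/173 + z) - 1754)*(d + Z(-40)) = (sqrt(1069/173 - 57) - 1754)*(3539 + (-33 - 1*(-40)**2)) = (sqrt(1069*(1/173) - 57) - 1754)*(3539 + (-33 - 1*1600)) = (sqrt(1069/173 - 57) - 1754)*(3539 + (-33 - 1600)) = (sqrt(-8792/173) - 1754)*(3539 - 1633) = (2*I*sqrt(380254)/173 - 1754)*1906 = (-1754 + 2*I*sqrt(380254)/173)*1906 = -3343124 + 3812*I*sqrt(380254)/173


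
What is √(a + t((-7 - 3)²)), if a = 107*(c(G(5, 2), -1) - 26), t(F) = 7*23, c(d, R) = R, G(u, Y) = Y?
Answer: 2*I*√682 ≈ 52.23*I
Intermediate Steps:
t(F) = 161
a = -2889 (a = 107*(-1 - 26) = 107*(-27) = -2889)
√(a + t((-7 - 3)²)) = √(-2889 + 161) = √(-2728) = 2*I*√682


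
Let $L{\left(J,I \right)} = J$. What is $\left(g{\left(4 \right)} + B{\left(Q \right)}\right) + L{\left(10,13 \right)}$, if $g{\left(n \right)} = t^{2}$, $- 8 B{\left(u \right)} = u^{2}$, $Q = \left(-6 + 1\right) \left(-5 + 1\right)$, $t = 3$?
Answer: $-31$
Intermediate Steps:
$Q = 20$ ($Q = \left(-5\right) \left(-4\right) = 20$)
$B{\left(u \right)} = - \frac{u^{2}}{8}$
$g{\left(n \right)} = 9$ ($g{\left(n \right)} = 3^{2} = 9$)
$\left(g{\left(4 \right)} + B{\left(Q \right)}\right) + L{\left(10,13 \right)} = \left(9 - \frac{20^{2}}{8}\right) + 10 = \left(9 - 50\right) + 10 = -41 + 10 = -31$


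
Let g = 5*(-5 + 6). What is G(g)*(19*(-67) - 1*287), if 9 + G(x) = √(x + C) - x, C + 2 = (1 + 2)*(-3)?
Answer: 21840 - 1560*I*√6 ≈ 21840.0 - 3821.2*I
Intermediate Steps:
C = -11 (C = -2 + (1 + 2)*(-3) = -2 + 3*(-3) = -2 - 9 = -11)
g = 5 (g = 5*1 = 5)
G(x) = -9 + √(-11 + x) - x (G(x) = -9 + (√(x - 11) - x) = -9 + (√(-11 + x) - x) = -9 + √(-11 + x) - x)
G(g)*(19*(-67) - 1*287) = (-9 + √(-11 + 5) - 1*5)*(19*(-67) - 1*287) = (-9 + √(-6) - 5)*(-1273 - 287) = (-9 + I*√6 - 5)*(-1560) = (-14 + I*√6)*(-1560) = 21840 - 1560*I*√6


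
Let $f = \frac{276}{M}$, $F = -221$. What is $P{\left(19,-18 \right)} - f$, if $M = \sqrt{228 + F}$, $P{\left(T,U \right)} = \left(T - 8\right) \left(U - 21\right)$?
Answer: $-429 - \frac{276 \sqrt{7}}{7} \approx -533.32$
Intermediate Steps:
$P{\left(T,U \right)} = \left(-21 + U\right) \left(-8 + T\right)$ ($P{\left(T,U \right)} = \left(-8 + T\right) \left(-21 + U\right) = \left(-21 + U\right) \left(-8 + T\right)$)
$M = \sqrt{7}$ ($M = \sqrt{228 - 221} = \sqrt{7} \approx 2.6458$)
$f = \frac{276 \sqrt{7}}{7}$ ($f = \frac{276}{\sqrt{7}} = 276 \frac{\sqrt{7}}{7} = \frac{276 \sqrt{7}}{7} \approx 104.32$)
$P{\left(19,-18 \right)} - f = \left(168 - 399 - -144 + 19 \left(-18\right)\right) - \frac{276 \sqrt{7}}{7} = \left(168 - 399 + 144 - 342\right) - \frac{276 \sqrt{7}}{7} = -429 - \frac{276 \sqrt{7}}{7}$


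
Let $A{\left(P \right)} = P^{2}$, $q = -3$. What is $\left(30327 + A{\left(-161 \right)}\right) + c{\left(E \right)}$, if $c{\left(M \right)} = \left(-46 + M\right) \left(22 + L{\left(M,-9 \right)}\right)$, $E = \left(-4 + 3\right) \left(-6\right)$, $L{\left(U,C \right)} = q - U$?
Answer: $55728$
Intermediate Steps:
$L{\left(U,C \right)} = -3 - U$
$E = 6$ ($E = \left(-1\right) \left(-6\right) = 6$)
$c{\left(M \right)} = \left(-46 + M\right) \left(19 - M\right)$ ($c{\left(M \right)} = \left(-46 + M\right) \left(22 - \left(3 + M\right)\right) = \left(-46 + M\right) \left(19 - M\right)$)
$\left(30327 + A{\left(-161 \right)}\right) + c{\left(E \right)} = \left(30327 + \left(-161\right)^{2}\right) - 520 = \left(30327 + 25921\right) - 520 = 56248 - 520 = 55728$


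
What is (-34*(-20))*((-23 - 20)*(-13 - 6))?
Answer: 555560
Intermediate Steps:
(-34*(-20))*((-23 - 20)*(-13 - 6)) = 680*(-43*(-19)) = 680*817 = 555560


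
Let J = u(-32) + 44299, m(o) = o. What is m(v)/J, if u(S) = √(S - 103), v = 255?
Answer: 11296245/1962401536 - 765*I*√15/1962401536 ≈ 0.0057563 - 1.5098e-6*I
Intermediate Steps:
u(S) = √(-103 + S)
J = 44299 + 3*I*√15 (J = √(-103 - 32) + 44299 = √(-135) + 44299 = 3*I*√15 + 44299 = 44299 + 3*I*√15 ≈ 44299.0 + 11.619*I)
m(v)/J = 255/(44299 + 3*I*√15)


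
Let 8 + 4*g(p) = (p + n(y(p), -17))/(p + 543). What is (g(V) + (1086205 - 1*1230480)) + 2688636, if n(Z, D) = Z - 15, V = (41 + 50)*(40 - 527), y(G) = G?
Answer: 445507172113/175096 ≈ 2.5444e+6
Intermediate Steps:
V = -44317 (V = 91*(-487) = -44317)
n(Z, D) = -15 + Z
g(p) = -2 + (-15 + 2*p)/(4*(543 + p)) (g(p) = -2 + ((p + (-15 + p))/(p + 543))/4 = -2 + ((-15 + 2*p)/(543 + p))/4 = -2 + (-15 + 2*p)/(4*(543 + p)))
(g(V) + (1086205 - 1*1230480)) + 2688636 = (3*(-1453 - 2*(-44317))/(4*(543 - 44317)) + (1086205 - 1*1230480)) + 2688636 = ((3/4)*(-1453 + 88634)/(-43774) + (1086205 - 1230480)) + 2688636 = ((3/4)*(-1/43774)*87181 - 144275) + 2688636 = (-261543/175096 - 144275) + 2688636 = -25262236943/175096 + 2688636 = 445507172113/175096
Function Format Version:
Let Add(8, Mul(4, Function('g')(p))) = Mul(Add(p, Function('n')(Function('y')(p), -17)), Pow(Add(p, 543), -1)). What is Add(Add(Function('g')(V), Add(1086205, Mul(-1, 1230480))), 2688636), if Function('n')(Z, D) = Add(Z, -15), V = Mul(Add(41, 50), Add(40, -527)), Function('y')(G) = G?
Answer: Rational(445507172113, 175096) ≈ 2.5444e+6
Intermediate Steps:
V = -44317 (V = Mul(91, -487) = -44317)
Function('n')(Z, D) = Add(-15, Z)
Function('g')(p) = Add(-2, Mul(Rational(1, 4), Pow(Add(543, p), -1), Add(-15, Mul(2, p)))) (Function('g')(p) = Add(-2, Mul(Rational(1, 4), Mul(Add(p, Add(-15, p)), Pow(Add(p, 543), -1)))) = Add(-2, Mul(Rational(1, 4), Mul(Add(-15, Mul(2, p)), Pow(Add(543, p), -1)))) = Add(-2, Mul(Rational(1, 4), Mul(Pow(Add(543, p), -1), Add(-15, Mul(2, p))))) = Add(-2, Mul(Rational(1, 4), Pow(Add(543, p), -1), Add(-15, Mul(2, p)))))
Add(Add(Function('g')(V), Add(1086205, Mul(-1, 1230480))), 2688636) = Add(Add(Mul(Rational(3, 4), Pow(Add(543, -44317), -1), Add(-1453, Mul(-2, -44317))), Add(1086205, Mul(-1, 1230480))), 2688636) = Add(Add(Mul(Rational(3, 4), Pow(-43774, -1), Add(-1453, 88634)), Add(1086205, -1230480)), 2688636) = Add(Add(Mul(Rational(3, 4), Rational(-1, 43774), 87181), -144275), 2688636) = Add(Add(Rational(-261543, 175096), -144275), 2688636) = Add(Rational(-25262236943, 175096), 2688636) = Rational(445507172113, 175096)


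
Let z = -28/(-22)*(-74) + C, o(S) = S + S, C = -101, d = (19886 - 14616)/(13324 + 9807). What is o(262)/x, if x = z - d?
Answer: -133327084/49720227 ≈ -2.6815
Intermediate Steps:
d = 5270/23131 ≈ 0.22783
o(S) = 2*S
z = -2147/11 (z = -28/(-22)*(-74) - 101 = -28*(-1/22)*(-74) - 101 = (14/11)*(-74) - 101 = -1036/11 - 101 = -2147/11 ≈ -195.18)
x = -49720227/254441 (x = -2147/11 - 1*5270/23131 = -2147/11 - 5270/23131 = -49720227/254441 ≈ -195.41)
o(262)/x = (2*262)/(-49720227/254441) = 524*(-254441/49720227) = -133327084/49720227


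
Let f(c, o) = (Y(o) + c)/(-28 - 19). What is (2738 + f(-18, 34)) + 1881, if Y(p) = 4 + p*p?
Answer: 215951/47 ≈ 4594.7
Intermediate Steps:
Y(p) = 4 + p²
f(c, o) = -4/47 - c/47 - o²/47 (f(c, o) = ((4 + o²) + c)/(-28 - 19) = (4 + c + o²)/(-47) = (4 + c + o²)*(-1/47) = -4/47 - c/47 - o²/47)
(2738 + f(-18, 34)) + 1881 = (2738 + (-4/47 - 1/47*(-18) - 1/47*34²)) + 1881 = (2738 + (-4/47 + 18/47 - 1/47*1156)) + 1881 = (2738 + (-4/47 + 18/47 - 1156/47)) + 1881 = (2738 - 1142/47) + 1881 = 127544/47 + 1881 = 215951/47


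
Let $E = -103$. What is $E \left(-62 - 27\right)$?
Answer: $9167$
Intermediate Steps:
$E \left(-62 - 27\right) = - 103 \left(-62 - 27\right) = \left(-103\right) \left(-89\right) = 9167$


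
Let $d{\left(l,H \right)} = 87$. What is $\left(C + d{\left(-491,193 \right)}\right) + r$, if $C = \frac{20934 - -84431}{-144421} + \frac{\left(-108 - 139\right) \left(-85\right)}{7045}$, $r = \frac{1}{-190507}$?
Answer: $\frac{3459897237176870}{38766114928823} \approx 89.25$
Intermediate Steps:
$r = - \frac{1}{190507} \approx -5.2492 \cdot 10^{-6}$
$C = \frac{457964494}{203489189}$ ($C = \left(20934 + 84431\right) \left(- \frac{1}{144421}\right) + \left(-247\right) \left(-85\right) \frac{1}{7045} = 105365 \left(- \frac{1}{144421}\right) + 20995 \cdot \frac{1}{7045} = - \frac{105365}{144421} + \frac{4199}{1409} = \frac{457964494}{203489189} \approx 2.2506$)
$\left(C + d{\left(-491,193 \right)}\right) + r = \left(\frac{457964494}{203489189} + 87\right) - \frac{1}{190507} = \frac{18161523937}{203489189} - \frac{1}{190507} = \frac{3459897237176870}{38766114928823}$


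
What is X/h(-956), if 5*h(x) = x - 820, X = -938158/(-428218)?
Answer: -2345395/380257584 ≈ -0.0061679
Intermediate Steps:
X = 469079/214109 (X = -938158*(-1)/428218 = -1*(-469079/214109) = 469079/214109 ≈ 2.1908)
h(x) = -164 + x/5 (h(x) = (x - 820)/5 = (-820 + x)/5 = -164 + x/5)
X/h(-956) = 469079/(214109*(-164 + (⅕)*(-956))) = 469079/(214109*(-164 - 956/5)) = 469079/(214109*(-1776/5)) = (469079/214109)*(-5/1776) = -2345395/380257584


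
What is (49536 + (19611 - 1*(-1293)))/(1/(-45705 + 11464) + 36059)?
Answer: 401989340/205782703 ≈ 1.9535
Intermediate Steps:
(49536 + (19611 - 1*(-1293)))/(1/(-45705 + 11464) + 36059) = (49536 + (19611 + 1293))/(1/(-34241) + 36059) = (49536 + 20904)/(-1/34241 + 36059) = 70440/(1234696218/34241) = 70440*(34241/1234696218) = 401989340/205782703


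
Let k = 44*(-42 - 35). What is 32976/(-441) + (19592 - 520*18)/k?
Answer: -461250/5929 ≈ -77.796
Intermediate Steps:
k = -3388 (k = 44*(-77) = -3388)
32976/(-441) + (19592 - 520*18)/k = 32976/(-441) + (19592 - 520*18)/(-3388) = 32976*(-1/441) + (19592 - 1*9360)*(-1/3388) = -3664/49 + (19592 - 9360)*(-1/3388) = -3664/49 + 10232*(-1/3388) = -3664/49 - 2558/847 = -461250/5929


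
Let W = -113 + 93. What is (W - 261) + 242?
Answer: -39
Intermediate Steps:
W = -20
(W - 261) + 242 = (-20 - 261) + 242 = -281 + 242 = -39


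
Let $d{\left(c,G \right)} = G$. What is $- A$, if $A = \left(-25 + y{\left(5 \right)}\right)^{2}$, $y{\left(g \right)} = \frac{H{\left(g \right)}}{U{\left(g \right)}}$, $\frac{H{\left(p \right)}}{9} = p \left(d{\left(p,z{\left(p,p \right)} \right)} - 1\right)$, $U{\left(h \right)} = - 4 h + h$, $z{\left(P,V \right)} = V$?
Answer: $-1369$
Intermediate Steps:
$U{\left(h \right)} = - 3 h$
$H{\left(p \right)} = 9 p \left(-1 + p\right)$ ($H{\left(p \right)} = 9 p \left(p - 1\right) = 9 p \left(-1 + p\right)$)
$y{\left(g \right)} = 3 - 3 g$ ($y{\left(g \right)} = \frac{9 g \left(-1 + g\right)}{\left(-3\right) g} = 9 g \left(-1 + g\right) \left(- \frac{1}{3 g}\right) = 3 - 3 g$)
$A = 1369$ ($A = \left(-25 + \left(3 - 15\right)\right)^{2} = \left(-25 - 12\right)^{2} = \left(-37\right)^{2} = 1369$)
$- A = \left(-1\right) 1369 = -1369$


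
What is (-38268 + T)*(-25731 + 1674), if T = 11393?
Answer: 646531875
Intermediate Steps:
(-38268 + T)*(-25731 + 1674) = (-38268 + 11393)*(-25731 + 1674) = -26875*(-24057) = 646531875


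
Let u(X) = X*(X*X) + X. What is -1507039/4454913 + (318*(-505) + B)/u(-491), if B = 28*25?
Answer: -88838906136824/263666836955103 ≈ -0.33694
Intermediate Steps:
B = 700
u(X) = X + X³ (u(X) = X*X² + X = X³ + X = X + X³)
-1507039/4454913 + (318*(-505) + B)/u(-491) = -1507039/4454913 + (318*(-505) + 700)/(-491 + (-491)³) = -1507039*1/4454913 + (-160590 + 700)/(-491 - 118370771) = -1507039/4454913 - 159890/(-118371262) = -1507039/4454913 - 159890*(-1/118371262) = -1507039/4454913 + 79945/59185631 = -88838906136824/263666836955103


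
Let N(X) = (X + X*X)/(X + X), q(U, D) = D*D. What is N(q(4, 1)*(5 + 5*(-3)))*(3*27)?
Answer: -729/2 ≈ -364.50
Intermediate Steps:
q(U, D) = D**2
N(X) = (X + X**2)/(2*X) (N(X) = (X + X**2)/((2*X)) = (X + X**2)*(1/(2*X)) = (X + X**2)/(2*X))
N(q(4, 1)*(5 + 5*(-3)))*(3*27) = (1/2 + (1**2*(5 + 5*(-3)))/2)*(3*27) = (1/2 + (1*(5 - 15))/2)*81 = (1/2 + (1*(-10))/2)*81 = (1/2 + (1/2)*(-10))*81 = (1/2 - 5)*81 = -9/2*81 = -729/2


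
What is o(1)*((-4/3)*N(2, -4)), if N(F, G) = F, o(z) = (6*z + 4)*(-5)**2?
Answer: -2000/3 ≈ -666.67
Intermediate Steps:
o(z) = 100 + 150*z (o(z) = (4 + 6*z)*25 = 100 + 150*z)
o(1)*((-4/3)*N(2, -4)) = (100 + 150*1)*(-4/3*2) = (100 + 150)*(-4*1/3*2) = 250*(-4/3*2) = 250*(-8/3) = -2000/3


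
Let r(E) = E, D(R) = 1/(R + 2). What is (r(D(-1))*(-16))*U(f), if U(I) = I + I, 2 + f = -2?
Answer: 128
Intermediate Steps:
D(R) = 1/(2 + R)
f = -4 (f = -2 - 2 = -4)
U(I) = 2*I
(r(D(-1))*(-16))*U(f) = (-16/(2 - 1))*(2*(-4)) = (-16/1)*(-8) = (1*(-16))*(-8) = -16*(-8) = 128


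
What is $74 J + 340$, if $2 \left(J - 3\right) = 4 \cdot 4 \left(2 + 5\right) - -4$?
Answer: $4854$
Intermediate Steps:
$J = 61$ ($J = 3 + \frac{4 \cdot 4 \left(2 + 5\right) - -4}{2} = 3 + \frac{4 \cdot 4 \cdot 7 + 4}{2} = 3 + \frac{4 \cdot 28 + 4}{2} = 3 + \frac{112 + 4}{2} = 3 + \frac{1}{2} \cdot 116 = 3 + 58 = 61$)
$74 J + 340 = 74 \cdot 61 + 340 = 4514 + 340 = 4854$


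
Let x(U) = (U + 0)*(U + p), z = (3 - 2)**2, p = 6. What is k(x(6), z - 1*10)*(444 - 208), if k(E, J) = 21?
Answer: 4956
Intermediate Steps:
z = 1 (z = 1**2 = 1)
x(U) = U*(6 + U) (x(U) = (U + 0)*(U + 6) = U*(6 + U))
k(x(6), z - 1*10)*(444 - 208) = 21*(444 - 208) = 21*236 = 4956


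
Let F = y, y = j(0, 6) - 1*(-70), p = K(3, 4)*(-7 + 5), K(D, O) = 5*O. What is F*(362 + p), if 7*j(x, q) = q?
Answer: 22816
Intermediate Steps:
j(x, q) = q/7
p = -40 (p = (5*4)*(-7 + 5) = 20*(-2) = -40)
y = 496/7 (y = (⅐)*6 - 1*(-70) = 6/7 + 70 = 496/7 ≈ 70.857)
F = 496/7 ≈ 70.857
F*(362 + p) = 496*(362 - 40)/7 = (496/7)*322 = 22816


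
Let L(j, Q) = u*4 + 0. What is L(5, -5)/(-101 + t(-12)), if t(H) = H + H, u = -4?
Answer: 16/125 ≈ 0.12800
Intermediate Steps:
t(H) = 2*H
L(j, Q) = -16 (L(j, Q) = -4*4 + 0 = -16 + 0 = -16)
L(5, -5)/(-101 + t(-12)) = -16/(-101 + 2*(-12)) = -16/(-101 - 24) = -16/(-125) = -16*(-1/125) = 16/125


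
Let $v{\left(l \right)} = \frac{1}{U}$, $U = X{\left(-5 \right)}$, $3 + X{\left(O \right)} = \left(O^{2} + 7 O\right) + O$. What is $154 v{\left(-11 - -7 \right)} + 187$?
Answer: $\frac{1606}{9} \approx 178.44$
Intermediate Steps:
$X{\left(O \right)} = -3 + O^{2} + 8 O$ ($X{\left(O \right)} = -3 + \left(\left(O^{2} + 7 O\right) + O\right) = -3 + \left(O^{2} + 8 O\right) = -3 + O^{2} + 8 O$)
$U = -18$ ($U = -3 + \left(-5\right)^{2} + 8 \left(-5\right) = -3 + 25 - 40 = -18$)
$v{\left(l \right)} = - \frac{1}{18}$ ($v{\left(l \right)} = \frac{1}{-18} = - \frac{1}{18}$)
$154 v{\left(-11 - -7 \right)} + 187 = 154 \left(- \frac{1}{18}\right) + 187 = - \frac{77}{9} + 187 = \frac{1606}{9}$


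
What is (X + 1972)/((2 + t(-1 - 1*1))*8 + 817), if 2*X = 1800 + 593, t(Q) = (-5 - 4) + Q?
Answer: 6337/1490 ≈ 4.2530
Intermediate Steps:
t(Q) = -9 + Q
X = 2393/2 (X = (1800 + 593)/2 = (1/2)*2393 = 2393/2 ≈ 1196.5)
(X + 1972)/((2 + t(-1 - 1*1))*8 + 817) = (2393/2 + 1972)/((2 + (-9 + (-1 - 1*1)))*8 + 817) = 6337/(2*((2 + (-9 + (-1 - 1)))*8 + 817)) = 6337/(2*((2 + (-9 - 2))*8 + 817)) = 6337/(2*((2 - 11)*8 + 817)) = 6337/(2*(-9*8 + 817)) = 6337/(2*(-72 + 817)) = (6337/2)/745 = (6337/2)*(1/745) = 6337/1490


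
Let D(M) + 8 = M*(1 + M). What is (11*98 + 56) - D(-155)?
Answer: -22728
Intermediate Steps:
D(M) = -8 + M*(1 + M)
(11*98 + 56) - D(-155) = (11*98 + 56) - (-8 - 155 + (-155)²) = (1078 + 56) - (-8 - 155 + 24025) = 1134 - 1*23862 = 1134 - 23862 = -22728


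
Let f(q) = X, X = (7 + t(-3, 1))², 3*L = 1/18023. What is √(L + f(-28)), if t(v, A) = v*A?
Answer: √46775362245/54069 ≈ 4.0000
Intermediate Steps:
t(v, A) = A*v
L = 1/54069 (L = (⅓)/18023 = (⅓)*(1/18023) = 1/54069 ≈ 1.8495e-5)
X = 16 (X = (7 + 1*(-3))² = (7 - 3)² = 4² = 16)
f(q) = 16
√(L + f(-28)) = √(1/54069 + 16) = √(865105/54069) = √46775362245/54069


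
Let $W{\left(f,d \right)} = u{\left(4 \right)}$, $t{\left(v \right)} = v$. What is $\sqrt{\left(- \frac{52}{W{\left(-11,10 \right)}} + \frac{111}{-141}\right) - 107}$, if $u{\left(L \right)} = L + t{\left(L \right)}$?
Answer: $\frac{i \sqrt{1009842}}{94} \approx 10.691 i$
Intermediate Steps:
$u{\left(L \right)} = 2 L$ ($u{\left(L \right)} = L + L = 2 L$)
$W{\left(f,d \right)} = 8$ ($W{\left(f,d \right)} = 2 \cdot 4 = 8$)
$\sqrt{\left(- \frac{52}{W{\left(-11,10 \right)}} + \frac{111}{-141}\right) - 107} = \sqrt{\left(- \frac{52}{8} + \frac{111}{-141}\right) - 107} = \sqrt{\left(\left(-52\right) \frac{1}{8} + 111 \left(- \frac{1}{141}\right)\right) - 107} = \sqrt{\left(- \frac{13}{2} - \frac{37}{47}\right) - 107} = \sqrt{- \frac{685}{94} - 107} = \sqrt{- \frac{10743}{94}} = \frac{i \sqrt{1009842}}{94}$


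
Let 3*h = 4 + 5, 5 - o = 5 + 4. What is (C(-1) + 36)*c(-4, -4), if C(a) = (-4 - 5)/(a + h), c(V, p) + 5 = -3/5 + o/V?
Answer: -1449/10 ≈ -144.90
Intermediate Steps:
o = -4 (o = 5 - (5 + 4) = 5 - 1*9 = 5 - 9 = -4)
h = 3 (h = (4 + 5)/3 = (1/3)*9 = 3)
c(V, p) = -28/5 - 4/V (c(V, p) = -5 + (-3/5 - 4/V) = -28/5 - 4/V)
C(a) = -9/(3 + a) (C(a) = (-4 - 5)/(a + 3) = -9/(3 + a))
(C(-1) + 36)*c(-4, -4) = (-9/(3 - 1) + 36)*(-28/5 - 4/(-4)) = (-9/2 + 36)*(-28/5 - 4*(-1/4)) = (-9*1/2 + 36)*(-28/5 + 1) = (-9/2 + 36)*(-23/5) = (63/2)*(-23/5) = -1449/10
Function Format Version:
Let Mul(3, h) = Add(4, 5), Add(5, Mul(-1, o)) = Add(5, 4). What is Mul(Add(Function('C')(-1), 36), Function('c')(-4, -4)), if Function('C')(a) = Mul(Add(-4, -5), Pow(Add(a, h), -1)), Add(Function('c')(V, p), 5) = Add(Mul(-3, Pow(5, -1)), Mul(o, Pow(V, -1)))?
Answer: Rational(-1449, 10) ≈ -144.90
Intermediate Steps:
o = -4 (o = Add(5, Mul(-1, Add(5, 4))) = Add(5, Mul(-1, 9)) = Add(5, -9) = -4)
h = 3 (h = Mul(Rational(1, 3), Add(4, 5)) = Mul(Rational(1, 3), 9) = 3)
Function('c')(V, p) = Add(Rational(-28, 5), Mul(-4, Pow(V, -1))) (Function('c')(V, p) = Add(-5, Add(Mul(-3, Pow(5, -1)), Mul(-4, Pow(V, -1)))) = Add(-5, Add(Mul(-3, Rational(1, 5)), Mul(-4, Pow(V, -1)))) = Add(-5, Add(Rational(-3, 5), Mul(-4, Pow(V, -1)))) = Add(Rational(-28, 5), Mul(-4, Pow(V, -1))))
Function('C')(a) = Mul(-9, Pow(Add(3, a), -1)) (Function('C')(a) = Mul(Add(-4, -5), Pow(Add(a, 3), -1)) = Mul(-9, Pow(Add(3, a), -1)))
Mul(Add(Function('C')(-1), 36), Function('c')(-4, -4)) = Mul(Add(Mul(-9, Pow(Add(3, -1), -1)), 36), Add(Rational(-28, 5), Mul(-4, Pow(-4, -1)))) = Mul(Add(Mul(-9, Pow(2, -1)), 36), Add(Rational(-28, 5), Mul(-4, Rational(-1, 4)))) = Mul(Add(Mul(-9, Rational(1, 2)), 36), Add(Rational(-28, 5), 1)) = Mul(Add(Rational(-9, 2), 36), Rational(-23, 5)) = Mul(Rational(63, 2), Rational(-23, 5)) = Rational(-1449, 10)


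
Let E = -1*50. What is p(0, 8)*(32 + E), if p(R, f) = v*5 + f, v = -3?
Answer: 126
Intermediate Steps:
p(R, f) = -15 + f (p(R, f) = -3*5 + f = -15 + f)
E = -50
p(0, 8)*(32 + E) = (-15 + 8)*(32 - 50) = -7*(-18) = 126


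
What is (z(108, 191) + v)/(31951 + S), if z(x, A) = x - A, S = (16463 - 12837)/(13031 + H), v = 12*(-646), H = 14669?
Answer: -108514750/442523163 ≈ -0.24522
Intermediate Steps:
v = -7752
S = 1813/13850 (S = (16463 - 12837)/(13031 + 14669) = 3626/27700 = 3626*(1/27700) = 1813/13850 ≈ 0.13090)
(z(108, 191) + v)/(31951 + S) = ((108 - 1*191) - 7752)/(31951 + 1813/13850) = ((108 - 191) - 7752)/(442523163/13850) = (-83 - 7752)*(13850/442523163) = -7835*13850/442523163 = -108514750/442523163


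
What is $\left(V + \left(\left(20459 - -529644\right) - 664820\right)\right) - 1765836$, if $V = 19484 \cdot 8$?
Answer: $-1724681$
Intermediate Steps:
$V = 155872$
$\left(V + \left(\left(20459 - -529644\right) - 664820\right)\right) - 1765836 = \left(155872 + \left(\left(20459 - -529644\right) - 664820\right)\right) - 1765836 = \left(155872 + \left(\left(20459 + 529644\right) - 664820\right)\right) - 1765836 = \left(155872 + \left(550103 - 664820\right)\right) - 1765836 = \left(155872 - 114717\right) - 1765836 = 41155 - 1765836 = -1724681$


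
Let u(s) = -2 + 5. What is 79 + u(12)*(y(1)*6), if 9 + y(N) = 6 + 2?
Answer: 61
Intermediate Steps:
u(s) = 3
y(N) = -1 (y(N) = -9 + (6 + 2) = -9 + 8 = -1)
79 + u(12)*(y(1)*6) = 79 + 3*(-1*6) = 79 + 3*(-6) = 79 - 18 = 61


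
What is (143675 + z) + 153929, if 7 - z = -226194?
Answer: 523805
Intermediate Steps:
z = 226201 (z = 7 - 1*(-226194) = 7 + 226194 = 226201)
(143675 + z) + 153929 = (143675 + 226201) + 153929 = 369876 + 153929 = 523805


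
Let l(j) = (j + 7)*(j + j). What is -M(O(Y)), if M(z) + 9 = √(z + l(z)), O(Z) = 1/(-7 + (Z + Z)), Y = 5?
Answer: 9 - √47/3 ≈ 6.7148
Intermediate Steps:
l(j) = 2*j*(7 + j) (l(j) = (7 + j)*(2*j) = 2*j*(7 + j))
O(Z) = 1/(-7 + 2*Z)
M(z) = -9 + √(z + 2*z*(7 + z))
-M(O(Y)) = -(-9 + √((15 + 2/(-7 + 2*5))/(-7 + 2*5))) = -(-9 + √((15 + 2/(-7 + 10))/(-7 + 10))) = -(-9 + √((15 + 2/3)/3)) = -(-9 + √((15 + 2*(⅓))/3)) = -(-9 + √((15 + ⅔)/3)) = -(-9 + √((⅓)*(47/3))) = -(-9 + √(47/9)) = -(-9 + √47/3) = 9 - √47/3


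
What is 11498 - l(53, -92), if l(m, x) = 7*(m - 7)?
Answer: 11176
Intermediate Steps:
l(m, x) = -49 + 7*m (l(m, x) = 7*(-7 + m) = -49 + 7*m)
11498 - l(53, -92) = 11498 - (-49 + 7*53) = 11498 - (-49 + 371) = 11498 - 1*322 = 11498 - 322 = 11176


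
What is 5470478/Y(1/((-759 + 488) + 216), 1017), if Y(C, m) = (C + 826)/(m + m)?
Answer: 203994124620/15143 ≈ 1.3471e+7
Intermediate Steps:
Y(C, m) = (826 + C)/(2*m) (Y(C, m) = (826 + C)/((2*m)) = (826 + C)*(1/(2*m)) = (826 + C)/(2*m))
5470478/Y(1/((-759 + 488) + 216), 1017) = 5470478/(((½)*(826 + 1/((-759 + 488) + 216))/1017)) = 5470478/(((½)*(1/1017)*(826 + 1/(-271 + 216)))) = 5470478/(((½)*(1/1017)*(826 + 1/(-55)))) = 5470478/(((½)*(1/1017)*(826 - 1/55))) = 5470478/(((½)*(1/1017)*(45429/55))) = 5470478/(15143/37290) = 5470478*(37290/15143) = 203994124620/15143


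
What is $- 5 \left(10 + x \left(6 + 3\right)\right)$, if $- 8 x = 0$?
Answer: $-50$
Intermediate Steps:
$x = 0$ ($x = \left(- \frac{1}{8}\right) 0 = 0$)
$- 5 \left(10 + x \left(6 + 3\right)\right) = - 5 \left(10 + 0 \left(6 + 3\right)\right) = - 5 \left(10 + 0 \cdot 9\right) = - 5 \left(10 + 0\right) = \left(-5\right) 10 = -50$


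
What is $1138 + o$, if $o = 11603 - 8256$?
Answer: $4485$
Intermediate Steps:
$o = 3347$ ($o = 11603 - 8256 = 3347$)
$1138 + o = 1138 + 3347 = 4485$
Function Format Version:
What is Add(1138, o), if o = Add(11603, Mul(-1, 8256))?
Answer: 4485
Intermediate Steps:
o = 3347 (o = Add(11603, -8256) = 3347)
Add(1138, o) = Add(1138, 3347) = 4485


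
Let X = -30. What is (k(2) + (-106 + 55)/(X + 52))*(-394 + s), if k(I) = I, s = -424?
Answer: 2863/11 ≈ 260.27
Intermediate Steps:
(k(2) + (-106 + 55)/(X + 52))*(-394 + s) = (2 + (-106 + 55)/(-30 + 52))*(-394 - 424) = (2 - 51/22)*(-818) = -7/22*(-818) = 2863/11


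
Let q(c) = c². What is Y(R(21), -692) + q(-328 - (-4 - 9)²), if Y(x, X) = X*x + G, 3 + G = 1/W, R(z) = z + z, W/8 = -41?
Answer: 71484975/328 ≈ 2.1794e+5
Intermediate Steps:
W = -328 (W = 8*(-41) = -328)
R(z) = 2*z
G = -985/328 (G = -3 + 1/(-328) = -3 - 1/328 = -985/328 ≈ -3.0030)
Y(x, X) = -985/328 + X*x (Y(x, X) = X*x - 985/328 = -985/328 + X*x)
Y(R(21), -692) + q(-328 - (-4 - 9)²) = (-985/328 - 1384*21) + (-328 - (-4 - 9)²)² = (-985/328 - 692*42) + (-328 - 1*(-13)²)² = (-985/328 - 29064) + (-328 - 1*169)² = -9533977/328 + (-328 - 169)² = -9533977/328 + (-497)² = -9533977/328 + 247009 = 71484975/328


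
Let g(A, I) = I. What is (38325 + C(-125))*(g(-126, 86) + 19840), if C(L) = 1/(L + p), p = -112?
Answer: 60329445408/79 ≈ 7.6366e+8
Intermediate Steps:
C(L) = 1/(-112 + L) (C(L) = 1/(L - 112) = 1/(-112 + L))
(38325 + C(-125))*(g(-126, 86) + 19840) = (38325 + 1/(-112 - 125))*(86 + 19840) = (38325 + 1/(-237))*19926 = (38325 - 1/237)*19926 = (9083024/237)*19926 = 60329445408/79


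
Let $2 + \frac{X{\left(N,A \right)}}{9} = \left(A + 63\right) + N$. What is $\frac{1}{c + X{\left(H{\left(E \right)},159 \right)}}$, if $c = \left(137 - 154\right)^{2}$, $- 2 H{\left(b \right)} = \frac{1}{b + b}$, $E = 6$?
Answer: $\frac{8}{18149} \approx 0.0004408$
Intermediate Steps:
$H{\left(b \right)} = - \frac{1}{4 b}$ ($H{\left(b \right)} = - \frac{1}{2 \left(b + b\right)} = - \frac{1}{2 \cdot 2 b} = - \frac{\frac{1}{2} \frac{1}{b}}{2} = - \frac{1}{4 b}$)
$c = 289$ ($c = \left(-17\right)^{2} = 289$)
$X{\left(N,A \right)} = 549 + 9 A + 9 N$ ($X{\left(N,A \right)} = -18 + 9 \left(\left(A + 63\right) + N\right) = -18 + 9 \left(\left(63 + A\right) + N\right) = -18 + 9 \left(63 + A + N\right) = -18 + \left(567 + 9 A + 9 N\right) = 549 + 9 A + 9 N$)
$\frac{1}{c + X{\left(H{\left(E \right)},159 \right)}} = \frac{1}{289 + \left(549 + 9 \cdot 159 + 9 \left(- \frac{1}{4 \cdot 6}\right)\right)} = \frac{1}{289 + \left(549 + 1431 + 9 \left(\left(- \frac{1}{4}\right) \frac{1}{6}\right)\right)} = \frac{1}{289 + \left(549 + 1431 + 9 \left(- \frac{1}{24}\right)\right)} = \frac{1}{289 + \left(549 + 1431 - \frac{3}{8}\right)} = \frac{1}{289 + \frac{15837}{8}} = \frac{1}{\frac{18149}{8}} = \frac{8}{18149}$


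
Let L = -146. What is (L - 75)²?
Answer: 48841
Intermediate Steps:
(L - 75)² = (-146 - 75)² = (-221)² = 48841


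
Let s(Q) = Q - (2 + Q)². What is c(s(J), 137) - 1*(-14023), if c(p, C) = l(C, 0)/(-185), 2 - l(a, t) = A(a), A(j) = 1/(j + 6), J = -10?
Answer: 74195636/5291 ≈ 14023.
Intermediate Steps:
A(j) = 1/(6 + j)
l(a, t) = 2 - 1/(6 + a)
c(p, C) = -(11 + 2*C)/(185*(6 + C)) (c(p, C) = ((11 + 2*C)/(6 + C))/(-185) = ((11 + 2*C)/(6 + C))*(-1/185) = -(11 + 2*C)/(185*(6 + C)))
c(s(J), 137) - 1*(-14023) = (-11 - 2*137)/(185*(6 + 137)) - 1*(-14023) = (1/185)*(-11 - 274)/143 + 14023 = (1/185)*(1/143)*(-285) + 14023 = -57/5291 + 14023 = 74195636/5291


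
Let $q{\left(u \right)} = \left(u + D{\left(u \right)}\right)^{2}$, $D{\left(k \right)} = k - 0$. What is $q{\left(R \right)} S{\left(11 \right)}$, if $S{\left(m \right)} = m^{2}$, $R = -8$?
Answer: $30976$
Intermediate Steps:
$D{\left(k \right)} = k$ ($D{\left(k \right)} = k + 0 = k$)
$q{\left(u \right)} = 4 u^{2}$ ($q{\left(u \right)} = \left(u + u\right)^{2} = \left(2 u\right)^{2} = 4 u^{2}$)
$q{\left(R \right)} S{\left(11 \right)} = 4 \left(-8\right)^{2} \cdot 11^{2} = 4 \cdot 64 \cdot 121 = 256 \cdot 121 = 30976$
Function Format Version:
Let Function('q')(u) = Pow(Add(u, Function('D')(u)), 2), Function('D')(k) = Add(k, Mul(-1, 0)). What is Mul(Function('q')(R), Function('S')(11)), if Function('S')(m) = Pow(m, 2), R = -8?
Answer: 30976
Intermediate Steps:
Function('D')(k) = k (Function('D')(k) = Add(k, 0) = k)
Function('q')(u) = Mul(4, Pow(u, 2)) (Function('q')(u) = Pow(Add(u, u), 2) = Pow(Mul(2, u), 2) = Mul(4, Pow(u, 2)))
Mul(Function('q')(R), Function('S')(11)) = Mul(Mul(4, Pow(-8, 2)), Pow(11, 2)) = Mul(Mul(4, 64), 121) = Mul(256, 121) = 30976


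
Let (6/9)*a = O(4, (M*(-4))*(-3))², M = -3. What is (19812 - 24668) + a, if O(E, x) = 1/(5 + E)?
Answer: -262223/54 ≈ -4856.0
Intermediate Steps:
a = 1/54 (a = 3*(1/(5 + 4))²/2 = 3*(1/9)²/2 = 3*(⅑)²/2 = (3/2)*(1/81) = 1/54 ≈ 0.018519)
(19812 - 24668) + a = (19812 - 24668) + 1/54 = -4856 + 1/54 = -262223/54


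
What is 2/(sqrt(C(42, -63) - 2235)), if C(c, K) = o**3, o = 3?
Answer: -I*sqrt(138)/276 ≈ -0.042563*I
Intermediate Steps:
C(c, K) = 27 (C(c, K) = 3**3 = 27)
2/(sqrt(C(42, -63) - 2235)) = 2/(sqrt(27 - 2235)) = 2/(sqrt(-2208)) = 2/((4*I*sqrt(138))) = 2*(-I*sqrt(138)/552) = -I*sqrt(138)/276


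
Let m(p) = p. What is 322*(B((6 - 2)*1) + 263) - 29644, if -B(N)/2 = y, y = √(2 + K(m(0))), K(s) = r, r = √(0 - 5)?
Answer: 55042 - 644*√(2 + I*√5) ≈ 54024.0 - 455.38*I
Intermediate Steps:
r = I*√5 (r = √(-5) = I*√5 ≈ 2.2361*I)
K(s) = I*√5
y = √(2 + I*√5) ≈ 1.5811 + 0.70711*I
B(N) = -2*√(2 + I*√5)
322*(B((6 - 2)*1) + 263) - 29644 = 322*(-2*√(2 + I*√5) + 263) - 29644 = 322*(263 - 2*√(2 + I*√5)) - 29644 = (84686 - 644*√(2 + I*√5)) - 29644 = 55042 - 644*√(2 + I*√5)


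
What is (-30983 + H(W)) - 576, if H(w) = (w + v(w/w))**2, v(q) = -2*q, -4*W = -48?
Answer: -31459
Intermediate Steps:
W = 12 (W = -1/4*(-48) = 12)
H(w) = (-2 + w)**2 (H(w) = (w - 2*w/w)**2 = (w - 2*1)**2 = (w - 2)**2 = (-2 + w)**2)
(-30983 + H(W)) - 576 = (-30983 + (-2 + 12)**2) - 576 = (-30983 + 10**2) - 576 = (-30983 + 100) - 576 = -30883 - 576 = -31459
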